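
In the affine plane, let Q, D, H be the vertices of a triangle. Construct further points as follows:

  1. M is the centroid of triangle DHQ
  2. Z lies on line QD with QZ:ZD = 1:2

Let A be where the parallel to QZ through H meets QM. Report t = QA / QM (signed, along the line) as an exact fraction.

t = 3

Assign Q = (0, 0), D = (1, 0), H = (0, 1) — the answer is frame-independent, so this choice is without loss of generality.
1. M is the centroid of triangle DHQ ⇒ M = (1/3, 1/3)
2. Z lies on line QD with QZ:ZD = 1:2 ⇒ Z = (1/3, 0)
through H parallel to QZ: direction (1/3, 0); meets QM at A = (1, 1)
A = Q + t·(M−Q) with t = 3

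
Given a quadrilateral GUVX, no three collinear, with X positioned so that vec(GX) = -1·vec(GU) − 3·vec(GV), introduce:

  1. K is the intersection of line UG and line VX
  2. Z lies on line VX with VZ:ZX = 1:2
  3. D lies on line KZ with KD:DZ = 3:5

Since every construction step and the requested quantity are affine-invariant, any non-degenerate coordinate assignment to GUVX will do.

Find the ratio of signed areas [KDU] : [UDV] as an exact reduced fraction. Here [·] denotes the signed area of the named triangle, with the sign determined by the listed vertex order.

[KDU]:[UDV] = -1/9

Set G = (0, 0), U = (1, 0), V = (0, 1), X = (-1, -3); any affine frame gives the same invariant.
1. K is the intersection of line UG and line VX ⇒ K = (-1/4, 0)
2. Z lies on line VX with VZ:ZX = 1:2 ⇒ Z = (-1/3, -1/3)
3. D lies on line KZ with KD:DZ = 3:5 ⇒ D = (-9/32, -1/8)
2·[KDU] = 5/32, 2·[UDV] = -45/32
[KDU]:[UDV] = 5/32:-45/32 = -1/9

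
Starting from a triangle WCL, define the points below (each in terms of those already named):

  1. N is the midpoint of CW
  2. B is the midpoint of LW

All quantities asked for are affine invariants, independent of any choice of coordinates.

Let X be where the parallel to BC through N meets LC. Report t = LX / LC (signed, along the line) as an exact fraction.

Choose coordinates W = (0, 0), C = (1, 0), L = (0, 1).
1. N is the midpoint of CW ⇒ N = (1/2, 0)
2. B is the midpoint of LW ⇒ B = (0, 1/2)
through N parallel to BC: direction (1, -1/2); meets LC at X = (3/2, -1/2)
X = L + t·(C−L) with t = 3/2

t = 3/2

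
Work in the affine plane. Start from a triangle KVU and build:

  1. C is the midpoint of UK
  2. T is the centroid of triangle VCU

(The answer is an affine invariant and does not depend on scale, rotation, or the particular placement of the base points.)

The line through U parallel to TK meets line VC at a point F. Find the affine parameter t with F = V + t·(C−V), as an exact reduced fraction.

t = 5/4

Assign K = (0, 0), V = (1, 0), U = (0, 1) — the answer is frame-independent, so this choice is without loss of generality.
1. C is the midpoint of UK ⇒ C = (0, 1/2)
2. T is the centroid of triangle VCU ⇒ T = (1/3, 1/2)
through U parallel to TK: direction (-1/3, -1/2); meets VC at F = (-1/4, 5/8)
F = V + t·(C−V) with t = 5/4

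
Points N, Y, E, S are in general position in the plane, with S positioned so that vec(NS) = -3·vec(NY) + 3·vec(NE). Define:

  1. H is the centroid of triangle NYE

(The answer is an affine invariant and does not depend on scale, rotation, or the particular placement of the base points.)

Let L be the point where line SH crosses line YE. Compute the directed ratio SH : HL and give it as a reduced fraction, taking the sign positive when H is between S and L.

SH:HL = 2

Choose coordinates N = (0, 0), Y = (1, 0), E = (0, 1), S = (-3, 3).
1. H is the centroid of triangle NYE ⇒ H = (1/3, 1/3)
line SH meets YE at L = (2, -1)
H = S + t·(L−S) with t = 2/3, so SH:HL = 2/3:1/3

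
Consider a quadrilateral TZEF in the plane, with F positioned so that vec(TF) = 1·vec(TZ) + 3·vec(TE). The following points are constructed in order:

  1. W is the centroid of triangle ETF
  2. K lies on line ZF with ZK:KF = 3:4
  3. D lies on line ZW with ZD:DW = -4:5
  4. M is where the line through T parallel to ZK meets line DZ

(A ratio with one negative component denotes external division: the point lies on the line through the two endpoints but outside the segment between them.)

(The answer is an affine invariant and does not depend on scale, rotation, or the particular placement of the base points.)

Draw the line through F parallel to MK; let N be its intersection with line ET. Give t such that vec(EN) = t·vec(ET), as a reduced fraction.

t = -19/7

Work in coordinates with T = (0, 0), Z = (1, 0), E = (0, 1), F = (1, 3).
1. W is the centroid of triangle ETF ⇒ W = (1/3, 4/3)
2. K lies on line ZF with ZK:KF = 3:4 ⇒ K = (1, 9/7)
3. D lies on line ZW with ZD:DW = -4:5 ⇒ D = (11/3, -16/3)
4. M is where the line through T parallel to ZK meets line DZ ⇒ M = (0, 2)
through F parallel to MK: direction (1, -5/7); meets ET at N = (0, 26/7)
N = E + t·(T−E) with t = -19/7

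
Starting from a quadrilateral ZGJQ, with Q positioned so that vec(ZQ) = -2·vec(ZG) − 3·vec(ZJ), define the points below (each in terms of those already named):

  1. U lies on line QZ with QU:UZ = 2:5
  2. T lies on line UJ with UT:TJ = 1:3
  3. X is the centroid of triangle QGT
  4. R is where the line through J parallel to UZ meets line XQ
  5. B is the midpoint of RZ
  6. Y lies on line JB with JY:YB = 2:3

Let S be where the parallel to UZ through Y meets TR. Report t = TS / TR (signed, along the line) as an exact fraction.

Work in coordinates with Z = (0, 0), G = (1, 0), J = (0, 1), Q = (-2, -3).
1. U lies on line QZ with QU:UZ = 2:5 ⇒ U = (-10/7, -15/7)
2. T lies on line UJ with UT:TJ = 1:3 ⇒ T = (-15/14, -19/14)
3. X is the centroid of triangle QGT ⇒ X = (-29/42, -61/42)
4. R is where the line through J parallel to UZ meets line XQ ⇒ R = (-36/7, -47/7)
5. B is the midpoint of RZ ⇒ B = (-18/7, -47/14)
6. Y lies on line JB with JY:YB = 2:3 ⇒ Y = (-36/35, -26/35)
through Y parallel to UZ: direction (10/7, 15/7); meets TR at S = (-142/35, -37/7)
S = T + t·(R−T) with t = 11/15

t = 11/15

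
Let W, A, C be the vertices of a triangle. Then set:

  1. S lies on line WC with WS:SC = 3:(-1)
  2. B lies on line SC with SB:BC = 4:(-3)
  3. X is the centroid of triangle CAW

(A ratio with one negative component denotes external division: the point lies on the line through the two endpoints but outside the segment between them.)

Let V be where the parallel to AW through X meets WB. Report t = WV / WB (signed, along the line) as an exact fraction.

t = -2/3

Choose coordinates W = (0, 0), A = (1, 0), C = (0, 1).
1. S lies on line WC with WS:SC = 3:(-1) ⇒ S = (0, 3/2)
2. B lies on line SC with SB:BC = 4:(-3) ⇒ B = (0, -1/2)
3. X is the centroid of triangle CAW ⇒ X = (1/3, 1/3)
through X parallel to AW: direction (-1, 0); meets WB at V = (0, 1/3)
V = W + t·(B−W) with t = -2/3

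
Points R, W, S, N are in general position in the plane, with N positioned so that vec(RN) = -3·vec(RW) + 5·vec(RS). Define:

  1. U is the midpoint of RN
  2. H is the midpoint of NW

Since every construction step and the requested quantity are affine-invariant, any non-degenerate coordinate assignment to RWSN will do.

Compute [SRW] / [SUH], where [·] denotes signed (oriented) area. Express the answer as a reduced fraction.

Assign R = (0, 0), W = (1, 0), S = (0, 1), N = (-3, 5) — the answer is frame-independent, so this choice is without loss of generality.
1. U is the midpoint of RN ⇒ U = (-3/2, 5/2)
2. H is the midpoint of NW ⇒ H = (-1, 5/2)
2·[SRW] = 1, 2·[SUH] = -3/4
[SRW]:[SUH] = 1:-3/4 = -4/3

[SRW]:[SUH] = -4/3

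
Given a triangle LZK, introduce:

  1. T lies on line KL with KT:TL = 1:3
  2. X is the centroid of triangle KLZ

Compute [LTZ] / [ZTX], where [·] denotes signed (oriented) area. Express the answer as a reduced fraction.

Assign L = (0, 0), Z = (1, 0), K = (0, 1) — the answer is frame-independent, so this choice is without loss of generality.
1. T lies on line KL with KT:TL = 1:3 ⇒ T = (0, 3/4)
2. X is the centroid of triangle KLZ ⇒ X = (1/3, 1/3)
2·[LTZ] = -3/4, 2·[ZTX] = 1/6
[LTZ]:[ZTX] = -3/4:1/6 = -9/2

[LTZ]:[ZTX] = -9/2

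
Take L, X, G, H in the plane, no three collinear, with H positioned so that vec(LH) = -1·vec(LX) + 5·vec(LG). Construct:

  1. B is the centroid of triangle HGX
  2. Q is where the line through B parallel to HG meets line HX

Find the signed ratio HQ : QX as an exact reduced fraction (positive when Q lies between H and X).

HQ:QX = 1/2

Work in coordinates with L = (0, 0), X = (1, 0), G = (0, 1), H = (-1, 5).
1. B is the centroid of triangle HGX ⇒ B = (0, 2)
2. Q is where the line through B parallel to HG meets line HX ⇒ Q = (-1/3, 10/3)
Q = H + t·(X−H) with t = 1/3, so HQ:QX = t:(1−t) = 1/3:2/3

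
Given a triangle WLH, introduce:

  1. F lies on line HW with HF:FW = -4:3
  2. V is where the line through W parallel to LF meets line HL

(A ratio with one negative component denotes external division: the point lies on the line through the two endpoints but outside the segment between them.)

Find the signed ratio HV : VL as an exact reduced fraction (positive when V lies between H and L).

Assign W = (0, 0), L = (1, 0), H = (0, 1) — the answer is frame-independent, so this choice is without loss of generality.
1. F lies on line HW with HF:FW = -4:3 ⇒ F = (0, -3)
2. V is where the line through W parallel to LF meets line HL ⇒ V = (1/4, 3/4)
V = H + t·(L−H) with t = 1/4, so HV:VL = t:(1−t) = 1/4:3/4

HV:VL = 1/3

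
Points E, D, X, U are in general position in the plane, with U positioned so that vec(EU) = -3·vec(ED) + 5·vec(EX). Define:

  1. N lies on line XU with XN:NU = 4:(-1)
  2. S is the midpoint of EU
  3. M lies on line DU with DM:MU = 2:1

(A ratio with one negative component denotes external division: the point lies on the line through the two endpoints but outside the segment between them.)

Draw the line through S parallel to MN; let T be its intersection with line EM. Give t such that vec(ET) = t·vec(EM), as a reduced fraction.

t = 12/25

Assign E = (0, 0), D = (1, 0), X = (0, 1), U = (-3, 5) — the answer is frame-independent, so this choice is without loss of generality.
1. N lies on line XU with XN:NU = 4:(-1) ⇒ N = (-4, 19/3)
2. S is the midpoint of EU ⇒ S = (-3/2, 5/2)
3. M lies on line DU with DM:MU = 2:1 ⇒ M = (-5/3, 10/3)
through S parallel to MN: direction (-7/3, 3); meets EM at T = (-4/5, 8/5)
T = E + t·(M−E) with t = 12/25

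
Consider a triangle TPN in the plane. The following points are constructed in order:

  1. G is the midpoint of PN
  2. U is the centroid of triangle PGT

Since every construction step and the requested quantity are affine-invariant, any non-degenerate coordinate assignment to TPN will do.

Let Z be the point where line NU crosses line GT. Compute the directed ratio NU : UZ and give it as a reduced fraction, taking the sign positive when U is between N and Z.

NU:UZ = -4

Assign T = (0, 0), P = (1, 0), N = (0, 1) — the answer is frame-independent, so this choice is without loss of generality.
1. G is the midpoint of PN ⇒ G = (1/2, 1/2)
2. U is the centroid of triangle PGT ⇒ U = (1/2, 1/6)
line NU meets GT at Z = (3/8, 3/8)
U = N + t·(Z−N) with t = 4/3, so NU:UZ = 4/3:-1/3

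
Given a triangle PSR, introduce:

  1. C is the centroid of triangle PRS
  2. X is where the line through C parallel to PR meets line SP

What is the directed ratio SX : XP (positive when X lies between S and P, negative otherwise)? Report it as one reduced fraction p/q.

SX:XP = 2

Choose coordinates P = (0, 0), S = (1, 0), R = (0, 1).
1. C is the centroid of triangle PRS ⇒ C = (1/3, 1/3)
2. X is where the line through C parallel to PR meets line SP ⇒ X = (1/3, 0)
X = S + t·(P−S) with t = 2/3, so SX:XP = t:(1−t) = 2/3:1/3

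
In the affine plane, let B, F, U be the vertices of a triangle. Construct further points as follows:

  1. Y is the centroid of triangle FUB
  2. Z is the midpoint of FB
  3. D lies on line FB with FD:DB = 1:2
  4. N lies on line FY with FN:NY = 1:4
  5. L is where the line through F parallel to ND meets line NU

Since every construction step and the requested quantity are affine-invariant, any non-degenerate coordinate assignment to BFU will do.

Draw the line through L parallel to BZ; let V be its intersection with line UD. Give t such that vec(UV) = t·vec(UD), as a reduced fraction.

Choose coordinates B = (0, 0), F = (1, 0), U = (0, 1).
1. Y is the centroid of triangle FUB ⇒ Y = (1/3, 1/3)
2. Z is the midpoint of FB ⇒ Z = (1/2, 0)
3. D lies on line FB with FD:DB = 1:2 ⇒ D = (2/3, 0)
4. N lies on line FY with FN:NY = 1:4 ⇒ N = (13/15, 1/15)
5. L is where the line through F parallel to ND meets line NU ⇒ L = (52/55, -1/55)
through L parallel to BZ: direction (1/2, 0); meets UD at V = (112/165, -1/55)
V = U + t·(D−U) with t = 56/55

t = 56/55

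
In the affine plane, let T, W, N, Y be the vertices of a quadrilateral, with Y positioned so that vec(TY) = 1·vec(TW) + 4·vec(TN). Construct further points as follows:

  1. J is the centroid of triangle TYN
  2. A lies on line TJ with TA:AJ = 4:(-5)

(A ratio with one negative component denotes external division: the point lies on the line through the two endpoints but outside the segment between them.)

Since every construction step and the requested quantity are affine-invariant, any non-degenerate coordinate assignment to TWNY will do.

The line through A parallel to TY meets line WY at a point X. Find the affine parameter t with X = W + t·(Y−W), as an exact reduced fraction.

t = 2/3

Choose coordinates T = (0, 0), W = (1, 0), N = (0, 1), Y = (1, 4).
1. J is the centroid of triangle TYN ⇒ J = (1/3, 5/3)
2. A lies on line TJ with TA:AJ = 4:(-5) ⇒ A = (-4/3, -20/3)
through A parallel to TY: direction (1, 4); meets WY at X = (1, 8/3)
X = W + t·(Y−W) with t = 2/3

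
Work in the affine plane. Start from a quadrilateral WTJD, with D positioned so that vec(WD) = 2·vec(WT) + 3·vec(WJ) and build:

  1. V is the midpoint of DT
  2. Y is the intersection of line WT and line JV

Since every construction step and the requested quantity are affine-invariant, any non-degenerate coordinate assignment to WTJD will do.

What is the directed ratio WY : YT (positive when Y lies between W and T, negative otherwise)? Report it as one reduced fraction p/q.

Choose coordinates W = (0, 0), T = (1, 0), J = (0, 1), D = (2, 3).
1. V is the midpoint of DT ⇒ V = (3/2, 3/2)
2. Y is the intersection of line WT and line JV ⇒ Y = (-3, 0)
Y = W + t·(T−W) with t = -3, so WY:YT = t:(1−t) = -3:4

WY:YT = -3/4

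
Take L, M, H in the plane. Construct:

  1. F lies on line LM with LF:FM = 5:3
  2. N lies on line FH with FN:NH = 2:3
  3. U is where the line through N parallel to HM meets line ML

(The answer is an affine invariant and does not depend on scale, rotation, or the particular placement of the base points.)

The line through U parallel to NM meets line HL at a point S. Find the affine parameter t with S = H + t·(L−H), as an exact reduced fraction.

t = 63/125

Choose coordinates L = (0, 0), M = (1, 0), H = (0, 1).
1. F lies on line LM with LF:FM = 5:3 ⇒ F = (5/8, 0)
2. N lies on line FH with FN:NH = 2:3 ⇒ N = (3/8, 2/5)
3. U is where the line through N parallel to HM meets line ML ⇒ U = (31/40, 0)
through U parallel to NM: direction (5/8, -2/5); meets HL at S = (0, 62/125)
S = H + t·(L−H) with t = 63/125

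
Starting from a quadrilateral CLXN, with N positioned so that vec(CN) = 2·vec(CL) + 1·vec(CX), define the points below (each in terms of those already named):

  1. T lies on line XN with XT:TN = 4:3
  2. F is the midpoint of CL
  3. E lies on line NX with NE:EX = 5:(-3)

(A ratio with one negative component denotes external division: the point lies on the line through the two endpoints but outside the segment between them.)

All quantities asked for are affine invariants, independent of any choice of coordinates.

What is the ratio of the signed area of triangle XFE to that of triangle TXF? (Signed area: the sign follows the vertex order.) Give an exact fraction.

Choose coordinates C = (0, 0), L = (1, 0), X = (0, 1), N = (2, 1).
1. T lies on line XN with XT:TN = 4:3 ⇒ T = (8/7, 1)
2. F is the midpoint of CL ⇒ F = (1/2, 0)
3. E lies on line NX with NE:EX = 5:(-3) ⇒ E = (-3, 1)
2·[XFE] = -3, 2·[TXF] = 8/7
[XFE]:[TXF] = -3:8/7 = -21/8

[XFE]:[TXF] = -21/8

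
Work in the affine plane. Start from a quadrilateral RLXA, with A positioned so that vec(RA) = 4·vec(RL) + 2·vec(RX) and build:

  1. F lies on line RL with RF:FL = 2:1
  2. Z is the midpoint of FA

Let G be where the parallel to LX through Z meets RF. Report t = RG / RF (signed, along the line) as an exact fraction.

t = 5

Assign R = (0, 0), L = (1, 0), X = (0, 1), A = (4, 2) — the answer is frame-independent, so this choice is without loss of generality.
1. F lies on line RL with RF:FL = 2:1 ⇒ F = (2/3, 0)
2. Z is the midpoint of FA ⇒ Z = (7/3, 1)
through Z parallel to LX: direction (-1, 1); meets RF at G = (10/3, 0)
G = R + t·(F−R) with t = 5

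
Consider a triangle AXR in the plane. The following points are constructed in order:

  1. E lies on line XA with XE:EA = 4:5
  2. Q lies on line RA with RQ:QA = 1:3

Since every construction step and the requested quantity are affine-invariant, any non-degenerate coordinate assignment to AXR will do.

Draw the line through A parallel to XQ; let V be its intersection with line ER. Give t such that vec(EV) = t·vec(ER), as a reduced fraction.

Choose coordinates A = (0, 0), X = (1, 0), R = (0, 1).
1. E lies on line XA with XE:EA = 4:5 ⇒ E = (5/9, 0)
2. Q lies on line RA with RQ:QA = 1:3 ⇒ Q = (0, 3/4)
through A parallel to XQ: direction (-1, 3/4); meets ER at V = (20/21, -5/7)
V = E + t·(R−E) with t = -5/7

t = -5/7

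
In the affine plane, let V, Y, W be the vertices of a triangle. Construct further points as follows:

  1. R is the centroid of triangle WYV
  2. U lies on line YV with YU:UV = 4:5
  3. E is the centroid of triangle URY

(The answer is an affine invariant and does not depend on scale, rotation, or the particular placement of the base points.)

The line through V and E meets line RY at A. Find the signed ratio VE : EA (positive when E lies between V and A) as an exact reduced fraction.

VE:EA = 23/4

Work in coordinates with V = (0, 0), Y = (1, 0), W = (0, 1).
1. R is the centroid of triangle WYV ⇒ R = (1/3, 1/3)
2. U lies on line YV with YU:UV = 4:5 ⇒ U = (5/9, 0)
3. E is the centroid of triangle URY ⇒ E = (17/27, 1/9)
line VE meets RY at A = (17/23, 3/23)
E = V + t·(A−V) with t = 23/27, so VE:EA = 23/27:4/27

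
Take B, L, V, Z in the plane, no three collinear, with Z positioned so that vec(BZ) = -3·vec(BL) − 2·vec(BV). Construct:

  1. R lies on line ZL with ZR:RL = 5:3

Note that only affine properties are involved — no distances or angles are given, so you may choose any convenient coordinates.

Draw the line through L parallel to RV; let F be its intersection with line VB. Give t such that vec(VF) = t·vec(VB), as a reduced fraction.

Set B = (0, 0), L = (1, 0), V = (0, 1), Z = (-3, -2); any affine frame gives the same invariant.
1. R lies on line ZL with ZR:RL = 5:3 ⇒ R = (-1/2, -3/4)
through L parallel to RV: direction (1/2, 7/4); meets VB at F = (0, -7/2)
F = V + t·(B−V) with t = 9/2

t = 9/2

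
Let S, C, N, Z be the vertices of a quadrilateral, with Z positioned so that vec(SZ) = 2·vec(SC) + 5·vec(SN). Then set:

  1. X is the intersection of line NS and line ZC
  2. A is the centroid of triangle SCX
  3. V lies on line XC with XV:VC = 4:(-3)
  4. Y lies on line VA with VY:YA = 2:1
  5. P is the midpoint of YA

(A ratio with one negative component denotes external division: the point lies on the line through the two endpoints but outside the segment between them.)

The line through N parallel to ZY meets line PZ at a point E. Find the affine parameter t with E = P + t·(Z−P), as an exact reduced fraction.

Choose coordinates S = (0, 0), C = (1, 0), N = (0, 1), Z = (2, 5).
1. X is the intersection of line NS and line ZC ⇒ X = (0, -5)
2. A is the centroid of triangle SCX ⇒ A = (1/3, -5/3)
3. V lies on line XC with XV:VC = 4:(-3) ⇒ V = (4, 15)
4. Y lies on line VA with VY:YA = 2:1 ⇒ Y = (14/9, 35/9)
5. P is the midpoint of YA ⇒ P = (17/18, 10/9)
through N parallel to ZY: direction (-4/9, -10/9); meets PZ at E = (128/45, 73/9)
E = P + t·(Z−P) with t = 9/5

t = 9/5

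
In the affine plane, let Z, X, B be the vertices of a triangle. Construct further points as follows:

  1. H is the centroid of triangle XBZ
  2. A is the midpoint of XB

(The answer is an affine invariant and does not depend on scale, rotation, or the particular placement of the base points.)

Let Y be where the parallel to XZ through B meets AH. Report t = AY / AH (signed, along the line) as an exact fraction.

Choose coordinates Z = (0, 0), X = (1, 0), B = (0, 1).
1. H is the centroid of triangle XBZ ⇒ H = (1/3, 1/3)
2. A is the midpoint of XB ⇒ A = (1/2, 1/2)
through B parallel to XZ: direction (-1, 0); meets AH at Y = (1, 1)
Y = A + t·(H−A) with t = -3

t = -3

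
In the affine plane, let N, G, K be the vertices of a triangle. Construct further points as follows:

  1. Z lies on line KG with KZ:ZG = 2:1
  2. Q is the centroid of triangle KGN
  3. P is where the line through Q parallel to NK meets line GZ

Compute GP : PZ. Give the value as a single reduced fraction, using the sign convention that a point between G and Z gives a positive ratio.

Work in coordinates with N = (0, 0), G = (1, 0), K = (0, 1).
1. Z lies on line KG with KZ:ZG = 2:1 ⇒ Z = (2/3, 1/3)
2. Q is the centroid of triangle KGN ⇒ Q = (1/3, 1/3)
3. P is where the line through Q parallel to NK meets line GZ ⇒ P = (1/3, 2/3)
P = G + t·(Z−G) with t = 2, so GP:PZ = t:(1−t) = 2:-1

GP:PZ = -2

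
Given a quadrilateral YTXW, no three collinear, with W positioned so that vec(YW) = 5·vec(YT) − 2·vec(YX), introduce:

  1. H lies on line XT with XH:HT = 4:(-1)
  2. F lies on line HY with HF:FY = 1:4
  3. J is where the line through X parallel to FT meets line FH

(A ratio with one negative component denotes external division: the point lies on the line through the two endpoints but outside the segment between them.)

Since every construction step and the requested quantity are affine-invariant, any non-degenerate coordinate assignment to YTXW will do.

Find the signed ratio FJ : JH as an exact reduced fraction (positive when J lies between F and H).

FJ:JH = -3/4

Choose coordinates Y = (0, 0), T = (1, 0), X = (0, 1), W = (5, -2).
1. H lies on line XT with XH:HT = 4:(-1) ⇒ H = (4/3, -1/3)
2. F lies on line HY with HF:FY = 1:4 ⇒ F = (16/15, -4/15)
3. J is where the line through X parallel to FT meets line FH ⇒ J = (4/15, -1/15)
J = F + t·(H−F) with t = -3, so FJ:JH = t:(1−t) = -3:4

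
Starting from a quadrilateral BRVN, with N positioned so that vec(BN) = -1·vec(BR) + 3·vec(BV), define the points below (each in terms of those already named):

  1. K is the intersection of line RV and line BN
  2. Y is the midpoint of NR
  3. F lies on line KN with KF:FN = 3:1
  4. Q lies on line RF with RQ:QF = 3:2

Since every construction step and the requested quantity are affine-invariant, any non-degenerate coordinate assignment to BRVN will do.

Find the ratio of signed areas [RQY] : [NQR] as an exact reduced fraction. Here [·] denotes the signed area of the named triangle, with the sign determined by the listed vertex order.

[RQY]:[NQR] = -1/2

Assign B = (0, 0), R = (1, 0), V = (0, 1), N = (-1, 3) — the answer is frame-independent, so this choice is without loss of generality.
1. K is the intersection of line RV and line BN ⇒ K = (-1/2, 3/2)
2. Y is the midpoint of NR ⇒ Y = (0, 3/2)
3. F lies on line KN with KF:FN = 3:1 ⇒ F = (-7/8, 21/8)
4. Q lies on line RF with RQ:QF = 3:2 ⇒ Q = (-1/8, 63/40)
2·[RQY] = -9/80, 2·[NQR] = 9/40
[RQY]:[NQR] = -9/80:9/40 = -1/2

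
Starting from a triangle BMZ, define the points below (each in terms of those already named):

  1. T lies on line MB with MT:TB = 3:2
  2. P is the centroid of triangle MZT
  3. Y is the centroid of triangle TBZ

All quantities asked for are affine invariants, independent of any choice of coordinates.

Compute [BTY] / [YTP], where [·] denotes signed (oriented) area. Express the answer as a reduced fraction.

[BTY]:[YTP] = 6/5

Assign B = (0, 0), M = (1, 0), Z = (0, 1) — the answer is frame-independent, so this choice is without loss of generality.
1. T lies on line MB with MT:TB = 3:2 ⇒ T = (2/5, 0)
2. P is the centroid of triangle MZT ⇒ P = (7/15, 1/3)
3. Y is the centroid of triangle TBZ ⇒ Y = (2/15, 1/3)
2·[BTY] = 2/15, 2·[YTP] = 1/9
[BTY]:[YTP] = 2/15:1/9 = 6/5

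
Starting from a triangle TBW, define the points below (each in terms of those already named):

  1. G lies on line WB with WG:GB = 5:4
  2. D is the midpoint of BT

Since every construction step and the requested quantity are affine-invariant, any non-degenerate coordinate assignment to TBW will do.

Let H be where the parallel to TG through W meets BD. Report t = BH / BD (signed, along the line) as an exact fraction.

Work in coordinates with T = (0, 0), B = (1, 0), W = (0, 1).
1. G lies on line WB with WG:GB = 5:4 ⇒ G = (5/9, 4/9)
2. D is the midpoint of BT ⇒ D = (1/2, 0)
through W parallel to TG: direction (5/9, 4/9); meets BD at H = (-5/4, 0)
H = B + t·(D−B) with t = 9/2

t = 9/2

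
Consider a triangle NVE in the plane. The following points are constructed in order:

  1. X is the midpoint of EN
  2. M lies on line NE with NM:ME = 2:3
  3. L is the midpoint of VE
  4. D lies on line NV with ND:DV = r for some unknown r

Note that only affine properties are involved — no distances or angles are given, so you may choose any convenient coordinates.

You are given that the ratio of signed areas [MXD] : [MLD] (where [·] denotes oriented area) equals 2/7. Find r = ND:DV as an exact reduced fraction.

Choose coordinates N = (0, 0), V = (1, 0), E = (0, 1).
1. X is the midpoint of EN ⇒ X = (0, 1/2)
2. M lies on line NE with NM:ME = 2:3 ⇒ M = (0, 2/5)
3. L is the midpoint of VE ⇒ L = (1/2, 1/2)
4. With ND:DV = r, write λ = r/(r+1) so D = N + λ·(V−N); D is affine-linear in λ
Every point depending on D is an affine combination of D and λ-independent points, so each such coordinate is linear in λ; the λ² term in each signed area is a multiple of (V−N)×(V−N) = 0, so 2·[MXD] and 2·[MLD] are each linear in λ. Evaluating at λ=0 and λ=1:
  2·[MXD] = -1/10·λ,   2·[MLD] = -1/10·λ − 1/5
So [MXD]:[MLD] = (-1/10·λ) / (-1/10·λ − 1/5). Setting this equal to 2/7:
  -1/10·λ = 2/7·(-1/10·λ − 1/5)  ⇒  λ = 4/5
Then r = λ/(1−λ) = (4/5)/(1/5) = 4. Check: with r = 4, D = (4/5, 0) and [MXD]:[MLD] = 2/7 as required.

r = 4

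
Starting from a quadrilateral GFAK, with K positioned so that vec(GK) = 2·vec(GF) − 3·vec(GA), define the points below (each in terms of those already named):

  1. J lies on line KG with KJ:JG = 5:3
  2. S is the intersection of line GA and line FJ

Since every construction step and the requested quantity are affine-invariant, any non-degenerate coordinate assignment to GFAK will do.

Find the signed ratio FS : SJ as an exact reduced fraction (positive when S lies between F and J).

FS:SJ = -4/3

Assign G = (0, 0), F = (1, 0), A = (0, 1), K = (2, -3) — the answer is frame-independent, so this choice is without loss of generality.
1. J lies on line KG with KJ:JG = 5:3 ⇒ J = (3/4, -9/8)
2. S is the intersection of line GA and line FJ ⇒ S = (0, -9/2)
S = F + t·(J−F) with t = 4, so FS:SJ = t:(1−t) = 4:-3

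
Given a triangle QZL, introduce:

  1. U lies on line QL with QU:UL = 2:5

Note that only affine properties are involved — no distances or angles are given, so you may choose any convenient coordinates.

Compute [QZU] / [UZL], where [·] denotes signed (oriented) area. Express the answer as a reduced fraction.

Choose coordinates Q = (0, 0), Z = (1, 0), L = (0, 1).
1. U lies on line QL with QU:UL = 2:5 ⇒ U = (0, 2/7)
2·[QZU] = 2/7, 2·[UZL] = 5/7
[QZU]:[UZL] = 2/7:5/7 = 2/5

[QZU]:[UZL] = 2/5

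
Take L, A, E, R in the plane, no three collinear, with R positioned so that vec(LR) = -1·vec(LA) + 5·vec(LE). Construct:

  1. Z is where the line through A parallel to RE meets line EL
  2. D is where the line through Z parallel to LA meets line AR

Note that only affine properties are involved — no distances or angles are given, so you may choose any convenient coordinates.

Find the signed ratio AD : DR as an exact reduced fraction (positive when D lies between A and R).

AD:DR = 4

Choose coordinates L = (0, 0), A = (1, 0), E = (0, 1), R = (-1, 5).
1. Z is where the line through A parallel to RE meets line EL ⇒ Z = (0, 4)
2. D is where the line through Z parallel to LA meets line AR ⇒ D = (-3/5, 4)
D = A + t·(R−A) with t = 4/5, so AD:DR = t:(1−t) = 4/5:1/5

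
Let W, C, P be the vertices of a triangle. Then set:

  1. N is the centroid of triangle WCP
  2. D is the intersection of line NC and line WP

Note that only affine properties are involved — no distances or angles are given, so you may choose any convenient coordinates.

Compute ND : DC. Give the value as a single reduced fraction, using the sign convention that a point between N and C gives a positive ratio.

ND:DC = -1/3

Set W = (0, 0), C = (1, 0), P = (0, 1); any affine frame gives the same invariant.
1. N is the centroid of triangle WCP ⇒ N = (1/3, 1/3)
2. D is the intersection of line NC and line WP ⇒ D = (0, 1/2)
D = N + t·(C−N) with t = -1/2, so ND:DC = t:(1−t) = -1/2:3/2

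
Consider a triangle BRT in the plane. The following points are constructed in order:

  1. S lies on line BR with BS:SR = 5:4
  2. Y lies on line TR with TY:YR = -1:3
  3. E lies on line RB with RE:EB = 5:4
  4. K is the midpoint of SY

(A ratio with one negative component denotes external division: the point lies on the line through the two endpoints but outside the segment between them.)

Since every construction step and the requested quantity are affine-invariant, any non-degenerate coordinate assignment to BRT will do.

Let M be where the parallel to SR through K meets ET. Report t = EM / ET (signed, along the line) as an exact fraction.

Work in coordinates with B = (0, 0), R = (1, 0), T = (0, 1).
1. S lies on line BR with BS:SR = 5:4 ⇒ S = (5/9, 0)
2. Y lies on line TR with TY:YR = -1:3 ⇒ Y = (-1/2, 3/2)
3. E lies on line RB with RE:EB = 5:4 ⇒ E = (4/9, 0)
4. K is the midpoint of SY ⇒ K = (1/36, 3/4)
through K parallel to SR: direction (4/9, 0); meets ET at M = (1/9, 3/4)
M = E + t·(T−E) with t = 3/4

t = 3/4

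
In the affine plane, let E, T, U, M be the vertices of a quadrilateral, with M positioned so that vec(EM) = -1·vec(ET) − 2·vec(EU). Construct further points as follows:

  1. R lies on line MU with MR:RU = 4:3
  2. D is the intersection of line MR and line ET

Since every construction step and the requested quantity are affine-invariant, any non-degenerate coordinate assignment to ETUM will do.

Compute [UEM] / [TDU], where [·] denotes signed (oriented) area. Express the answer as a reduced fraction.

Set E = (0, 0), T = (1, 0), U = (0, 1), M = (-1, -2); any affine frame gives the same invariant.
1. R lies on line MU with MR:RU = 4:3 ⇒ R = (-3/7, -2/7)
2. D is the intersection of line MR and line ET ⇒ D = (-1/3, 0)
2·[UEM] = -1, 2·[TDU] = -4/3
[UEM]:[TDU] = -1:-4/3 = 3/4

[UEM]:[TDU] = 3/4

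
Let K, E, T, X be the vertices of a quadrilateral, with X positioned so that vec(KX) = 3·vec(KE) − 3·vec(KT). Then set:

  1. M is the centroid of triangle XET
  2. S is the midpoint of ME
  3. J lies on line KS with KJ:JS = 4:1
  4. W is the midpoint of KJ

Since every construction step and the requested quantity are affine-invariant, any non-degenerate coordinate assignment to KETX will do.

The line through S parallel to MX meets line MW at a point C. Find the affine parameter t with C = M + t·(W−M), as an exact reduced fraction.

Work in coordinates with K = (0, 0), E = (1, 0), T = (0, 1), X = (3, -3).
1. M is the centroid of triangle XET ⇒ M = (4/3, -2/3)
2. S is the midpoint of ME ⇒ S = (7/6, -1/3)
3. J lies on line KS with KJ:JS = 4:1 ⇒ J = (14/15, -4/15)
4. W is the midpoint of KJ ⇒ W = (7/15, -2/15)
through S parallel to MX: direction (5/3, -7/3); meets MW at C = (149/102, -38/51)
C = M + t·(W−M) with t = -5/34

t = -5/34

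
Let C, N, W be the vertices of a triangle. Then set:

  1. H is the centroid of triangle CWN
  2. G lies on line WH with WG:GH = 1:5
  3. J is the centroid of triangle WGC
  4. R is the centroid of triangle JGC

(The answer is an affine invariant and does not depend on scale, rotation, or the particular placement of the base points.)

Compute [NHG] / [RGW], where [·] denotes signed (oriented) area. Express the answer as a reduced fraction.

Work in coordinates with C = (0, 0), N = (1, 0), W = (0, 1).
1. H is the centroid of triangle CWN ⇒ H = (1/3, 1/3)
2. G lies on line WH with WG:GH = 1:5 ⇒ G = (1/18, 8/9)
3. J is the centroid of triangle WGC ⇒ J = (1/54, 17/27)
4. R is the centroid of triangle JGC ⇒ R = (2/81, 41/81)
2·[NHG] = -5/18, 2·[RGW] = 2/81
[NHG]:[RGW] = -5/18:2/81 = -45/4

[NHG]:[RGW] = -45/4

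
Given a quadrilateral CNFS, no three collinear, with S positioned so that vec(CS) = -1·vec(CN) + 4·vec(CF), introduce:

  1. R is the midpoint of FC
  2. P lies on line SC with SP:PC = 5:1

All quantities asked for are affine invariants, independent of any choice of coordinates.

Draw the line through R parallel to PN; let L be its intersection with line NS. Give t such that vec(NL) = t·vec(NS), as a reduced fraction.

Assign C = (0, 0), N = (1, 0), F = (0, 1), S = (-1, 4) — the answer is frame-independent, so this choice is without loss of generality.
1. R is the midpoint of FC ⇒ R = (0, 1/2)
2. P lies on line SC with SP:PC = 5:1 ⇒ P = (-1/6, 2/3)
through R parallel to PN: direction (7/6, -2/3); meets NS at L = (21/20, -1/10)
L = N + t·(S−N) with t = -1/40

t = -1/40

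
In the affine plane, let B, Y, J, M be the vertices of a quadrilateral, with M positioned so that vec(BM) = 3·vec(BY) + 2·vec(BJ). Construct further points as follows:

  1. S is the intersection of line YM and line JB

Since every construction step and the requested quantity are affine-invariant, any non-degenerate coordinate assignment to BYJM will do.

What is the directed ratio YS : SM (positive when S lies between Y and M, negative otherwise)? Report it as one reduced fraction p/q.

YS:SM = -1/3

Work in coordinates with B = (0, 0), Y = (1, 0), J = (0, 1), M = (3, 2).
1. S is the intersection of line YM and line JB ⇒ S = (0, -1)
S = Y + t·(M−Y) with t = -1/2, so YS:SM = t:(1−t) = -1/2:3/2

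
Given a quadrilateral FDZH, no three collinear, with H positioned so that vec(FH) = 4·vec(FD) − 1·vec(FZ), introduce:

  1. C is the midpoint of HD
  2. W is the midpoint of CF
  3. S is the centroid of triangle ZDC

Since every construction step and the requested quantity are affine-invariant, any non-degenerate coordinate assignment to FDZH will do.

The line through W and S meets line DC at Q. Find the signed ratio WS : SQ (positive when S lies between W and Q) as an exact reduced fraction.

WS:SQ = -7/4

Work in coordinates with F = (0, 0), D = (1, 0), Z = (0, 1), H = (4, -1).
1. C is the midpoint of HD ⇒ C = (5/2, -1/2)
2. W is the midpoint of CF ⇒ W = (5/4, -1/4)
3. S is the centroid of triangle ZDC ⇒ S = (7/6, 1/6)
line WS meets DC at Q = (17/14, -1/14)
S = W + t·(Q−W) with t = 7/3, so WS:SQ = 7/3:-4/3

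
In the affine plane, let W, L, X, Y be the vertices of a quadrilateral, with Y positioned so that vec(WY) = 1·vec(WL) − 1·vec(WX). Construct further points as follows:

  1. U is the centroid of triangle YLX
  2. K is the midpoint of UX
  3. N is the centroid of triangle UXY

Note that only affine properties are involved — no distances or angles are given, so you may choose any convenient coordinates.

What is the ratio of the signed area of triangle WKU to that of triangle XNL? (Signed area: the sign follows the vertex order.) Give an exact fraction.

Assign W = (0, 0), L = (1, 0), X = (0, 1), Y = (1, -1) — the answer is frame-independent, so this choice is without loss of generality.
1. U is the centroid of triangle YLX ⇒ U = (2/3, 0)
2. K is the midpoint of UX ⇒ K = (1/3, 1/2)
3. N is the centroid of triangle UXY ⇒ N = (5/9, 0)
2·[WKU] = -1/3, 2·[XNL] = 4/9
[WKU]:[XNL] = -1/3:4/9 = -3/4

[WKU]:[XNL] = -3/4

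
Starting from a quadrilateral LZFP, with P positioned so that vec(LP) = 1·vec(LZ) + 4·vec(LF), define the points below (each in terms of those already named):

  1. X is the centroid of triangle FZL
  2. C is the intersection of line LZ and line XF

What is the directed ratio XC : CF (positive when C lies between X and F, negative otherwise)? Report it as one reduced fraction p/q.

XC:CF = -1/3

Choose coordinates L = (0, 0), Z = (1, 0), F = (0, 1), P = (1, 4).
1. X is the centroid of triangle FZL ⇒ X = (1/3, 1/3)
2. C is the intersection of line LZ and line XF ⇒ C = (1/2, 0)
C = X + t·(F−X) with t = -1/2, so XC:CF = t:(1−t) = -1/2:3/2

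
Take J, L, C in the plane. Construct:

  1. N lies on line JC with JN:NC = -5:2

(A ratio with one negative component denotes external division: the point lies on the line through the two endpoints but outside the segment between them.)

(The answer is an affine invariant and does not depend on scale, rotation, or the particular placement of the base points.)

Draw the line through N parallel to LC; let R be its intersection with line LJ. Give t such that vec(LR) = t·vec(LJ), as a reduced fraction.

Choose coordinates J = (0, 0), L = (1, 0), C = (0, 1).
1. N lies on line JC with JN:NC = -5:2 ⇒ N = (0, 5/3)
through N parallel to LC: direction (-1, 1); meets LJ at R = (5/3, 0)
R = L + t·(J−L) with t = -2/3

t = -2/3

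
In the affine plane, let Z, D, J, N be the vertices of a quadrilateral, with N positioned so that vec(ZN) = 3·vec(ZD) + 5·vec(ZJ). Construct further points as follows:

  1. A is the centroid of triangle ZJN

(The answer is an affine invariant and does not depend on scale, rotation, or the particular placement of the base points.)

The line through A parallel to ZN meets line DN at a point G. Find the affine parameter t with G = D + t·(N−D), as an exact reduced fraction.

t = 6/5

Choose coordinates Z = (0, 0), D = (1, 0), J = (0, 1), N = (3, 5).
1. A is the centroid of triangle ZJN ⇒ A = (1, 2)
through A parallel to ZN: direction (3, 5); meets DN at G = (17/5, 6)
G = D + t·(N−D) with t = 6/5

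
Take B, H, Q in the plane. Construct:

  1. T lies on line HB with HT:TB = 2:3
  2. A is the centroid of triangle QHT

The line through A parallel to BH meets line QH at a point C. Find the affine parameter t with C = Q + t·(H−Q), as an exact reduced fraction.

Set B = (0, 0), H = (1, 0), Q = (0, 1); any affine frame gives the same invariant.
1. T lies on line HB with HT:TB = 2:3 ⇒ T = (3/5, 0)
2. A is the centroid of triangle QHT ⇒ A = (8/15, 1/3)
through A parallel to BH: direction (1, 0); meets QH at C = (2/3, 1/3)
C = Q + t·(H−Q) with t = 2/3

t = 2/3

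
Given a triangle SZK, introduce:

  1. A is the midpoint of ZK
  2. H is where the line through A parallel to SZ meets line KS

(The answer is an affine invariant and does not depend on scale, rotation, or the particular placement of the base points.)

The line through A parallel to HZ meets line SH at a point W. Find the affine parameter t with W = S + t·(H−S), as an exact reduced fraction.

t = 3/2

Choose coordinates S = (0, 0), Z = (1, 0), K = (0, 1).
1. A is the midpoint of ZK ⇒ A = (1/2, 1/2)
2. H is where the line through A parallel to SZ meets line KS ⇒ H = (0, 1/2)
through A parallel to HZ: direction (1, -1/2); meets SH at W = (0, 3/4)
W = S + t·(H−S) with t = 3/2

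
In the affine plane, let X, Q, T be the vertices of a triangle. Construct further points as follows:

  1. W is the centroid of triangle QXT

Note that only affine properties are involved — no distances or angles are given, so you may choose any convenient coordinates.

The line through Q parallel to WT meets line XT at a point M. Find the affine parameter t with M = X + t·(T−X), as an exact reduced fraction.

Set X = (0, 0), Q = (1, 0), T = (0, 1); any affine frame gives the same invariant.
1. W is the centroid of triangle QXT ⇒ W = (1/3, 1/3)
through Q parallel to WT: direction (-1/3, 2/3); meets XT at M = (0, 2)
M = X + t·(T−X) with t = 2

t = 2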